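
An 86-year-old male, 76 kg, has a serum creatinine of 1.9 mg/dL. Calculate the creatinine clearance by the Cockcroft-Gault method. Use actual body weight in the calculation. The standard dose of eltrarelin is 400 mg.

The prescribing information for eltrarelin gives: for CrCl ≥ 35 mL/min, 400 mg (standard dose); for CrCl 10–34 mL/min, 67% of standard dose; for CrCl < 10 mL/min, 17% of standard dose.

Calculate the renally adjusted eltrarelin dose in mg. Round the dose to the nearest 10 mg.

CrCl = (140 − 86) × 76 / (72 × 1.9) = 4104.0 / 136.80 ≈ 30.0 mL/min
CrCl ≈ 30 mL/min → bracket 10–34 mL/min.
67% of 400 mg = 268 mg → 270 mg

270 mg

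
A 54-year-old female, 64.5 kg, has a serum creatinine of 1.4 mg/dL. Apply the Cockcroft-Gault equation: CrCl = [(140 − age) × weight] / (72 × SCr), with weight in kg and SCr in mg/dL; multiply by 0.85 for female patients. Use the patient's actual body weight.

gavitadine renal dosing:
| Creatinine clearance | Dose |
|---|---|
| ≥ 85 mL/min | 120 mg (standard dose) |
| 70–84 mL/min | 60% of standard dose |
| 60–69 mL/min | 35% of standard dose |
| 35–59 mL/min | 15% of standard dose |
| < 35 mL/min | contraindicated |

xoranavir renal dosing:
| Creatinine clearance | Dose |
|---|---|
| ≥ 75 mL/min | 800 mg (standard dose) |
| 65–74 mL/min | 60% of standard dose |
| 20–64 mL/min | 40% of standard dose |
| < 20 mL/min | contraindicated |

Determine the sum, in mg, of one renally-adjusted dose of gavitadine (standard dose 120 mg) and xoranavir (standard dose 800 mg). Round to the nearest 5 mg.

CrCl = (140 − 54) × 64.5 / (72 × 1.4) × 0.85 = 5547.0 / 100.80 × 0.85 ≈ 46.8 mL/min
CrCl ≈ 47 mL/min.
gavitadine: 35–59 mL/min → 15% of 120 mg = 18 mg.
xoranavir: 20–64 mL/min → 40% of 800 mg = 320 mg.
Total = 18 + 320 = 338 mg.

340 mg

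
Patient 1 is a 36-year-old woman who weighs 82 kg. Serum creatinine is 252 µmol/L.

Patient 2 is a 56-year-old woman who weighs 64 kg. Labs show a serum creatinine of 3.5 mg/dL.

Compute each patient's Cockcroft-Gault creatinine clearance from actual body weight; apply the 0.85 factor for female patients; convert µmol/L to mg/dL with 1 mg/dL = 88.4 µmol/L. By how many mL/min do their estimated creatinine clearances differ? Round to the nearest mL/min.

Patient 1: SCr = 252 / 88.4 = 2.851 mg/dL
Patient 1: CrCl = (140 − 36) × 82 / (72 × 2.851) × 0.85 = 8528.0 / 205.27 × 0.85 ≈ 35.3 mL/min
Patient 2: CrCl = (140 − 56) × 64 / (72 × 3.5) × 0.85 = 5376.0 / 252.00 × 0.85 ≈ 18.1 mL/min
|35.3 − 18.1| = 17.2 mL/min

17 mL/min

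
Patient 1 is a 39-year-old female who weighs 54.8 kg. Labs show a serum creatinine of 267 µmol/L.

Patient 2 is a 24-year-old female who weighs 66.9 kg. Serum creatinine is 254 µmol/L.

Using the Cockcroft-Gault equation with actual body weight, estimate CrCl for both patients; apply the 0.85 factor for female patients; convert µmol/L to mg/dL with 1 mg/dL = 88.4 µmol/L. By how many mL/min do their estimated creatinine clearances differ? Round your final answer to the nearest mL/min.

10 mL/min

Patient 1: SCr = 267 / 88.4 = 3.02 mg/dL
Patient 1: CrCl = (140 − 39) × 54.8 / (72 × 3.02) × 0.85 = 5534.8 / 217.44 × 0.85 ≈ 21.6 mL/min
Patient 2: SCr = 254 / 88.4 = 2.873 mg/dL
Patient 2: CrCl = (140 − 24) × 66.9 / (72 × 2.873) × 0.85 = 7760.4 / 206.86 × 0.85 ≈ 31.9 mL/min
|21.6 − 31.9| = 10.3 mL/min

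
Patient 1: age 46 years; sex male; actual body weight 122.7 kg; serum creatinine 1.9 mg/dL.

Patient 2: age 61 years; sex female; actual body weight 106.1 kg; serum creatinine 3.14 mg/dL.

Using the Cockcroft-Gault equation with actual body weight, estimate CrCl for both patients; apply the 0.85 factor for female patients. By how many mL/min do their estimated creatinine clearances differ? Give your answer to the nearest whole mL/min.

Patient 1: CrCl = (140 − 46) × 122.7 / (72 × 1.9) = 11533.8 / 136.80 ≈ 84.3 mL/min
Patient 2: CrCl = (140 − 61) × 106.1 / (72 × 3.14) × 0.85 = 8381.9 / 226.08 × 0.85 ≈ 31.5 mL/min
|84.3 − 31.5| = 52.8 mL/min

53 mL/min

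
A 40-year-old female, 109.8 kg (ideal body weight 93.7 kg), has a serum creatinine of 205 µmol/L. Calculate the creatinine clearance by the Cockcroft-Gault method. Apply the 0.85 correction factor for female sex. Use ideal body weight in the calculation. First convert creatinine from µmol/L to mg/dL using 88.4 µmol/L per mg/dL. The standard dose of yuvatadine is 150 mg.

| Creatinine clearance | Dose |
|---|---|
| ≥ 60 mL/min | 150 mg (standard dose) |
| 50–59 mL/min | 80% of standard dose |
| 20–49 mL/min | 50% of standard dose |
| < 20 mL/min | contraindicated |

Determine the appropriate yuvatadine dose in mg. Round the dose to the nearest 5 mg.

SCr = 205 / 88.4 = 2.319 mg/dL
CrCl = (140 − 40) × 93.7 / (72 × 2.319) × 0.85 = 9370.0 / 166.97 × 0.85 ≈ 47.7 mL/min
CrCl ≈ 48 mL/min → bracket 20–49 mL/min.
50% of 150 mg = 75 mg

75 mg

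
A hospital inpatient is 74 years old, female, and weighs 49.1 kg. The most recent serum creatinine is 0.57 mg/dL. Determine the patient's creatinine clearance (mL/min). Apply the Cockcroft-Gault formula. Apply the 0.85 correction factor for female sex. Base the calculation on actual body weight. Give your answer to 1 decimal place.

CrCl = (140 − 74) × 49.1 / (72 × 0.57) × 0.85 = 3240.6 / 41.04 × 0.85 ≈ 67.1 mL/min

67.1 mL/min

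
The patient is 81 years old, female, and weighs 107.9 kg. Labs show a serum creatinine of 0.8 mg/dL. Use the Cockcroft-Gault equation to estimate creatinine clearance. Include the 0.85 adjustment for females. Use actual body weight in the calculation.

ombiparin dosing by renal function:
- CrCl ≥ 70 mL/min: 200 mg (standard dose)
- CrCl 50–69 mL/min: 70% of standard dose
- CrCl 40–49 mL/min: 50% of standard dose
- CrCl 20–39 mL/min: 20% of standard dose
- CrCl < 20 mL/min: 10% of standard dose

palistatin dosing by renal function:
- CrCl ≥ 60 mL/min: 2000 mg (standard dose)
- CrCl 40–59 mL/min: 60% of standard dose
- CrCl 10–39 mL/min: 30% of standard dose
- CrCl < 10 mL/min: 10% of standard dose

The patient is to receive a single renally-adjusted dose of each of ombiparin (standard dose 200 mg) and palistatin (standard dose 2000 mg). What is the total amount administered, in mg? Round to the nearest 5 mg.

2200 mg

CrCl = (140 − 81) × 107.9 / (72 × 0.8) × 0.85 = 6366.1 / 57.60 × 0.85 ≈ 93.9 mL/min
CrCl ≈ 94 mL/min.
ombiparin: ≥ 70 mL/min → 100% of 200 mg = 200 mg.
palistatin: ≥ 60 mL/min → 100% of 2000 mg = 2000 mg.
Total = 200 + 2000 = 2200 mg.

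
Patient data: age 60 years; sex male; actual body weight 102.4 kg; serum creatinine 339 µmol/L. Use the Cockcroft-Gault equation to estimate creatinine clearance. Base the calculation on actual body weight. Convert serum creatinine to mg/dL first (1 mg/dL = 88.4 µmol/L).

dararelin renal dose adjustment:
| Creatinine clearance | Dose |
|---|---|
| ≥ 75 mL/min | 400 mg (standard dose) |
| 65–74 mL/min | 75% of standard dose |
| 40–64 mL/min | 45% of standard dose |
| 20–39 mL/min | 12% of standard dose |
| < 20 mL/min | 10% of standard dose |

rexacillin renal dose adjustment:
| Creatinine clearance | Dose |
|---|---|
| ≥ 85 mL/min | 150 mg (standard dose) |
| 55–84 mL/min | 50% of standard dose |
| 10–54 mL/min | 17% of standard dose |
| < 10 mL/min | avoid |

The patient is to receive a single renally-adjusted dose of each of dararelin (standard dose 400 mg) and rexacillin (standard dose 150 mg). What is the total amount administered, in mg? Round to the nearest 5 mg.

75 mg

SCr = 339 / 88.4 = 3.835 mg/dL
CrCl = (140 − 60) × 102.4 / (72 × 3.835) = 8192.0 / 276.12 ≈ 29.7 mL/min
CrCl ≈ 30 mL/min.
dararelin: 20–39 mL/min → 12% of 400 mg = 48 mg.
rexacillin: 10–54 mL/min → 17% of 150 mg = 25.5 mg.
Total = 48 + 25.5 = 73.5 mg.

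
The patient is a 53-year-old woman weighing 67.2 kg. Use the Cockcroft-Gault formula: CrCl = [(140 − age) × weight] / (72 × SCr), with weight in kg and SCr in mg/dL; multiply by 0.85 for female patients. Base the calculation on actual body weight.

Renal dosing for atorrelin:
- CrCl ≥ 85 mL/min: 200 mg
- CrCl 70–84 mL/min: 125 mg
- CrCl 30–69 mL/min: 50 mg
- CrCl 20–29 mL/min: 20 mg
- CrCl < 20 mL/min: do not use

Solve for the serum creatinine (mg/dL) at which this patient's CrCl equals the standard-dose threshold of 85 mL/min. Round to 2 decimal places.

0.81 mg/dL

Standard dose requires CrCl ≥ 85 mL/min.
Set (140 − 53) × 67.2 × 0.85 / (72 × SCr) = 85
SCr = (140 − 53) × 67.2 × 0.85 / (72 × 85) = 0.812 mg/dL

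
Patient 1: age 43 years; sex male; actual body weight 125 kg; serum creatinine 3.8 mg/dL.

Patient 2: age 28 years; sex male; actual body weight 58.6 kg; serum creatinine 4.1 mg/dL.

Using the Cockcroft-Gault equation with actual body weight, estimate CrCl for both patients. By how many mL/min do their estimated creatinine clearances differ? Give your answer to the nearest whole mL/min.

Patient 1: CrCl = (140 − 43) × 125 / (72 × 3.8) = 12125.0 / 273.60 ≈ 44.3 mL/min
Patient 2: CrCl = (140 − 28) × 58.6 / (72 × 4.1) = 6563.2 / 295.20 ≈ 22.2 mL/min
|44.3 − 22.2| = 22.1 mL/min

22 mL/min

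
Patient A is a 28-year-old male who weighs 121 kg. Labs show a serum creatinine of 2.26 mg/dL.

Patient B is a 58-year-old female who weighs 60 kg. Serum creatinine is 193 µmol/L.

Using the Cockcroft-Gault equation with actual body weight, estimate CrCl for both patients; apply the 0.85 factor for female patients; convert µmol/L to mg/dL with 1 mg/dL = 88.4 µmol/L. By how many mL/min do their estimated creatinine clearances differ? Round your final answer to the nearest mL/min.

57 mL/min

Patient A: CrCl = (140 − 28) × 121 / (72 × 2.26) = 13552.0 / 162.72 ≈ 83.3 mL/min
Patient B: SCr = 193 / 88.4 = 2.183 mg/dL
Patient B: CrCl = (140 − 58) × 60 / (72 × 2.183) × 0.85 = 4920.0 / 157.18 × 0.85 ≈ 26.6 mL/min
|83.3 − 26.6| = 56.7 mL/min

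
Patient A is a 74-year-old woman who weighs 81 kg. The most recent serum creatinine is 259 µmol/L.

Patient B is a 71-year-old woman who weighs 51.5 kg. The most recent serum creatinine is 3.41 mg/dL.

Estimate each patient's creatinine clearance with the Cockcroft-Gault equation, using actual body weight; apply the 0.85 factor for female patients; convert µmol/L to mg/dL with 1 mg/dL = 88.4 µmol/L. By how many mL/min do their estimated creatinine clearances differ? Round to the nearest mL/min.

9 mL/min

Patient A: SCr = 259 / 88.4 = 2.93 mg/dL
Patient A: CrCl = (140 − 74) × 81 / (72 × 2.93) × 0.85 = 5346.0 / 210.96 × 0.85 ≈ 21.5 mL/min
Patient B: CrCl = (140 − 71) × 51.5 / (72 × 3.41) × 0.85 = 3553.5 / 245.52 × 0.85 ≈ 12.3 mL/min
|21.5 − 12.3| = 9.2 mL/min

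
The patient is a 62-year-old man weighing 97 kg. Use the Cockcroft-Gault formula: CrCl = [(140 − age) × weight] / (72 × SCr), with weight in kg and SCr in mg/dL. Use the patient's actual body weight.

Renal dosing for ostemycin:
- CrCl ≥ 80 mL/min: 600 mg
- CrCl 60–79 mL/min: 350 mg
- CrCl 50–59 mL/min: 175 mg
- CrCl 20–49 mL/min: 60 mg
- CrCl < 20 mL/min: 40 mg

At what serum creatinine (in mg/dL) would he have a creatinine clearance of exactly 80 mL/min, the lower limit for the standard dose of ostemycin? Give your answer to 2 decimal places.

1.31 mg/dL

Standard dose requires CrCl ≥ 80 mL/min.
Set (140 − 62) × 97 / (72 × SCr) = 80
SCr = (140 − 62) × 97 / (72 × 80) = 1.314 mg/dL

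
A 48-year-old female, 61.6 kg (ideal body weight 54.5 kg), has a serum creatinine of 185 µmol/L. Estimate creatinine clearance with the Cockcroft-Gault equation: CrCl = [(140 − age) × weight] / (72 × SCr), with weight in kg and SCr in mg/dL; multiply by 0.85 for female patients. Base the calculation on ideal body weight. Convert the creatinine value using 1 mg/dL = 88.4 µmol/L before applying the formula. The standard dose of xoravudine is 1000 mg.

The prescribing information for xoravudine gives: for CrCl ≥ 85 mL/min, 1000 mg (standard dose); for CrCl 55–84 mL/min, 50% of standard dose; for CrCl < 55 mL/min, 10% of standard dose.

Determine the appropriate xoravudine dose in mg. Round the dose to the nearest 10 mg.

SCr = 185 / 88.4 = 2.093 mg/dL
CrCl = (140 − 48) × 54.5 / (72 × 2.093) × 0.85 = 5014.0 / 150.70 × 0.85 ≈ 28.3 mL/min
CrCl ≈ 28 mL/min → bracket < 55 mL/min.
10% of 1000 mg = 100 mg

100 mg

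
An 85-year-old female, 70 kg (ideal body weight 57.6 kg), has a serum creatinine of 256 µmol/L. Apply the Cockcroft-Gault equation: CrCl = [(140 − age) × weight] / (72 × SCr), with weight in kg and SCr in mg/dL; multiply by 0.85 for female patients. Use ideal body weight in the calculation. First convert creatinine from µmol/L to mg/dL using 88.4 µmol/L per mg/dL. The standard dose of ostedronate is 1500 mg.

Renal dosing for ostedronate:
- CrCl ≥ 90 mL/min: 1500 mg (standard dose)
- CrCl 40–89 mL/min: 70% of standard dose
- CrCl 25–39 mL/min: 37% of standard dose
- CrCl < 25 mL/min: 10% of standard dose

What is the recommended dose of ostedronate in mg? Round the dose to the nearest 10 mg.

SCr = 256 / 88.4 = 2.896 mg/dL
CrCl = (140 − 85) × 57.6 / (72 × 2.896) × 0.85 = 3168.0 / 208.51 × 0.85 ≈ 12.9 mL/min
CrCl ≈ 13 mL/min → bracket < 25 mL/min.
10% of 1500 mg = 150 mg

150 mg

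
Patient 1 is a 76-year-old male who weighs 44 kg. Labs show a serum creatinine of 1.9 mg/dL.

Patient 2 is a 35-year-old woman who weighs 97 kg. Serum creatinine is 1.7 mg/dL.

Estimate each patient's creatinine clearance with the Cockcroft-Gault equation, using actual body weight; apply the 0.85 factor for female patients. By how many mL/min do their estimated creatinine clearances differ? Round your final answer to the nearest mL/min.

50 mL/min

Patient 1: CrCl = (140 − 76) × 44 / (72 × 1.9) = 2816.0 / 136.80 ≈ 20.6 mL/min
Patient 2: CrCl = (140 − 35) × 97 / (72 × 1.7) × 0.85 = 10185.0 / 122.40 × 0.85 ≈ 70.7 mL/min
|20.6 − 70.7| = 50.1 mL/min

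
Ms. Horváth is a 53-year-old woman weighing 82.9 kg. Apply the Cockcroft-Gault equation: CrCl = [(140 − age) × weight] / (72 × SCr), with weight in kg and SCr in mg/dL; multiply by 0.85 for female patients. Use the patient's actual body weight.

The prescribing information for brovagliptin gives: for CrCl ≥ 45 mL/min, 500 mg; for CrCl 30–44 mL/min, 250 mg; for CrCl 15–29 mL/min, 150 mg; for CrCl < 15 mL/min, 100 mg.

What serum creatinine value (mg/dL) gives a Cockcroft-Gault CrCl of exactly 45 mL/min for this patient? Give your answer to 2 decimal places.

1.89 mg/dL

Standard dose requires CrCl ≥ 45 mL/min.
Set (140 − 53) × 82.9 × 0.85 / (72 × SCr) = 45
SCr = (140 − 53) × 82.9 × 0.85 / (72 × 45) = 1.892 mg/dL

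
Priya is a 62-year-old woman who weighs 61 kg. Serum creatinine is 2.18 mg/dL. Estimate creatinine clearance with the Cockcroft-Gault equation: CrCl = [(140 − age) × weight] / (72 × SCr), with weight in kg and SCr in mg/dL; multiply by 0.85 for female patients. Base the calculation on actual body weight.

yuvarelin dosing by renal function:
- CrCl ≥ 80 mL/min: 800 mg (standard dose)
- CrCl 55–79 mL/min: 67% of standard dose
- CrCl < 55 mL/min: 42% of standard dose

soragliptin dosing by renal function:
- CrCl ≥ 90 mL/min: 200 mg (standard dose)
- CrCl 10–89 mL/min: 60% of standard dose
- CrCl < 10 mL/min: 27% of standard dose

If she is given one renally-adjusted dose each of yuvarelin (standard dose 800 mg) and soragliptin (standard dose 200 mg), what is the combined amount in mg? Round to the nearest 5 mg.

CrCl = (140 − 62) × 61 / (72 × 2.18) × 0.85 = 4758.0 / 156.96 × 0.85 ≈ 25.8 mL/min
CrCl ≈ 26 mL/min.
yuvarelin: < 55 mL/min → 42% of 800 mg = 336 mg.
soragliptin: 10–89 mL/min → 60% of 200 mg = 120 mg.
Total = 336 + 120 = 456 mg.

455 mg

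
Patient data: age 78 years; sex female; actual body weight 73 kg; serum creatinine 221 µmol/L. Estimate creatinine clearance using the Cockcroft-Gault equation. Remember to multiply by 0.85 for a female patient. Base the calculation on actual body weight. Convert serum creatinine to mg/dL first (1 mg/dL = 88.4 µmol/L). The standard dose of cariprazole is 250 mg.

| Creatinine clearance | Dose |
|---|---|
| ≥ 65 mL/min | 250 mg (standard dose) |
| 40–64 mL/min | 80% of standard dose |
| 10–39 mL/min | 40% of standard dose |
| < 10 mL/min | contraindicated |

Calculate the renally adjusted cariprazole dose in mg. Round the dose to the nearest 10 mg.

SCr = 221 / 88.4 = 2.5 mg/dL
CrCl = (140 − 78) × 73 / (72 × 2.5) × 0.85 = 4526.0 / 180.00 × 0.85 ≈ 21.4 mL/min
CrCl ≈ 21 mL/min → bracket 10–39 mL/min.
40% of 250 mg = 100 mg

100 mg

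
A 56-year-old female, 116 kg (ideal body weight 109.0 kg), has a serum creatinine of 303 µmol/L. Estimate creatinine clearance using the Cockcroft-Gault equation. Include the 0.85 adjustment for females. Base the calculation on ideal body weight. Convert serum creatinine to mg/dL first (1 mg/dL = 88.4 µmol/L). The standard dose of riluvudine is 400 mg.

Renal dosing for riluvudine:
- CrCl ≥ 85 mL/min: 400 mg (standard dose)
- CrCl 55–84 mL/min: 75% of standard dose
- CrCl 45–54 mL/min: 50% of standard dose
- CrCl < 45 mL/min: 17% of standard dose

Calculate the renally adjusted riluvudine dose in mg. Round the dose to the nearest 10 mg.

70 mg

SCr = 303 / 88.4 = 3.428 mg/dL
CrCl = (140 − 56) × 109 / (72 × 3.428) × 0.85 = 9156.0 / 246.82 × 0.85 ≈ 31.5 mL/min
CrCl ≈ 32 mL/min → bracket < 45 mL/min.
17% of 400 mg = 68 mg → 70 mg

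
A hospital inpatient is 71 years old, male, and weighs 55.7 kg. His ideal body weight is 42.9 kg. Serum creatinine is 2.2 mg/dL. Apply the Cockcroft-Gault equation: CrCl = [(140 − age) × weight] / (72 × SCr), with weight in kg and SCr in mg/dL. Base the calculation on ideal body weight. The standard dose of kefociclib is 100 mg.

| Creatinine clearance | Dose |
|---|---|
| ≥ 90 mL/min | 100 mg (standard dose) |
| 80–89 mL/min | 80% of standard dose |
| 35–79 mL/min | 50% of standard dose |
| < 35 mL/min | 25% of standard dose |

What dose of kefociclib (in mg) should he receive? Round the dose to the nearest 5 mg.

25 mg

CrCl = (140 − 71) × 42.9 / (72 × 2.2) = 2960.1 / 158.40 ≈ 18.7 mL/min
CrCl ≈ 19 mL/min → bracket < 35 mL/min.
25% of 100 mg = 25 mg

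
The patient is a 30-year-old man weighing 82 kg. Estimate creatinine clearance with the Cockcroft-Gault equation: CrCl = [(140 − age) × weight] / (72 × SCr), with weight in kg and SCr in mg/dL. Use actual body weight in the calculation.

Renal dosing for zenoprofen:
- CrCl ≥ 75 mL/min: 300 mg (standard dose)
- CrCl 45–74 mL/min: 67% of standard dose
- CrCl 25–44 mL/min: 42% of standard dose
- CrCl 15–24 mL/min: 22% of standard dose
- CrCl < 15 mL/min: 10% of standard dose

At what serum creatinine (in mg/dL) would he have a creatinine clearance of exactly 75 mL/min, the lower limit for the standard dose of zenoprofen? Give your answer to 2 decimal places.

Standard dose requires CrCl ≥ 75 mL/min.
Set (140 − 30) × 82 / (72 × SCr) = 75
SCr = (140 − 30) × 82 / (72 × 75) = 1.670 mg/dL

1.67 mg/dL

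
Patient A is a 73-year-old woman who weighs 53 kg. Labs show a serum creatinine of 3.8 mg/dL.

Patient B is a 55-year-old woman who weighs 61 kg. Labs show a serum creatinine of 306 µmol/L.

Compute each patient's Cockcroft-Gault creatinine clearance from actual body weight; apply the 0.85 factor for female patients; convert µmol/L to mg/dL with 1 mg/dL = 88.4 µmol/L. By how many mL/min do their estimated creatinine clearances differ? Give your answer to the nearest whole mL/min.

7 mL/min

Patient A: CrCl = (140 − 73) × 53 / (72 × 3.8) × 0.85 = 3551.0 / 273.60 × 0.85 ≈ 11.0 mL/min
Patient B: SCr = 306 / 88.4 = 3.462 mg/dL
Patient B: CrCl = (140 − 55) × 61 / (72 × 3.462) × 0.85 = 5185.0 / 249.26 × 0.85 ≈ 17.7 mL/min
|11.0 − 17.7| = 6.7 mL/min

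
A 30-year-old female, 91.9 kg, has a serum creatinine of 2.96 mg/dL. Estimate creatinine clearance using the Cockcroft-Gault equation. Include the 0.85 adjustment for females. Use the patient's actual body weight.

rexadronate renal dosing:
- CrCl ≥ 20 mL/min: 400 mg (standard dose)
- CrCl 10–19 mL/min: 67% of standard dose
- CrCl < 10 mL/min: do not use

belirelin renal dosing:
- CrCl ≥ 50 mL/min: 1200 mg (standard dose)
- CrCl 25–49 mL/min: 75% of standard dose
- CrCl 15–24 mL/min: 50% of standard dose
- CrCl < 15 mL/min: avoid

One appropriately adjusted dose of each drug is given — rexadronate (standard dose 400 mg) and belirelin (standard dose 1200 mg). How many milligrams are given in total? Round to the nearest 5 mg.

1300 mg

CrCl = (140 − 30) × 91.9 / (72 × 2.96) × 0.85 = 10109.0 / 213.12 × 0.85 ≈ 40.3 mL/min
CrCl ≈ 40 mL/min.
rexadronate: ≥ 20 mL/min → 100% of 400 mg = 400 mg.
belirelin: 25–49 mL/min → 75% of 1200 mg = 900 mg.
Total = 400 + 900 = 1300 mg.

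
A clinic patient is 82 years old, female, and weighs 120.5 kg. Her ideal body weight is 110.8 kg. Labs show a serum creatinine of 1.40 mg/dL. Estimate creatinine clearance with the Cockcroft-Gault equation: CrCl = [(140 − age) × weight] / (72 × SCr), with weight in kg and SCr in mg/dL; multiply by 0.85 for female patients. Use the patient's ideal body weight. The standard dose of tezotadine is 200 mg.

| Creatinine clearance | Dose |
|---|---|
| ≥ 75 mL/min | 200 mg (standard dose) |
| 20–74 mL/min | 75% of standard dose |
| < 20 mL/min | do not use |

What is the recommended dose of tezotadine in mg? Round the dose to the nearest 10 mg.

CrCl = (140 − 82) × 110.8 / (72 × 1.4) × 0.85 = 6426.4 / 100.80 × 0.85 ≈ 54.2 mL/min
CrCl ≈ 54 mL/min → bracket 20–74 mL/min.
75% of 200 mg = 150 mg

150 mg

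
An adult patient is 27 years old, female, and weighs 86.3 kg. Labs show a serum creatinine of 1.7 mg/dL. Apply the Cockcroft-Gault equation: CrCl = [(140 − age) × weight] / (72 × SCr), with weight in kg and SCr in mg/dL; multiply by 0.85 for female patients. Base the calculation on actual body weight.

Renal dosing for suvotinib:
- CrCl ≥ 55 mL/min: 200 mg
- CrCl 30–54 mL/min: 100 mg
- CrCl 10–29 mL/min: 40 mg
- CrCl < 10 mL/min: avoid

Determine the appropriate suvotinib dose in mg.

CrCl = (140 − 27) × 86.3 / (72 × 1.7) × 0.85 = 9751.9 / 122.40 × 0.85 ≈ 67.7 mL/min
CrCl ≈ 68 mL/min → bracket ≥ 55 mL/min.
Dose for this bracket: 200 mg.

200 mg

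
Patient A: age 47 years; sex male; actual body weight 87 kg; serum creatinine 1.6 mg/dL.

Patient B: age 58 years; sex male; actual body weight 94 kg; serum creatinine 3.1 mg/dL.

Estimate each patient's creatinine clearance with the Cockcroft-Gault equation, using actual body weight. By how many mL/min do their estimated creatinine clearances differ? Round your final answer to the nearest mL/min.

36 mL/min

Patient A: CrCl = (140 − 47) × 87 / (72 × 1.6) = 8091.0 / 115.20 ≈ 70.2 mL/min
Patient B: CrCl = (140 − 58) × 94 / (72 × 3.1) = 7708.0 / 223.20 ≈ 34.5 mL/min
|70.2 − 34.5| = 35.7 mL/min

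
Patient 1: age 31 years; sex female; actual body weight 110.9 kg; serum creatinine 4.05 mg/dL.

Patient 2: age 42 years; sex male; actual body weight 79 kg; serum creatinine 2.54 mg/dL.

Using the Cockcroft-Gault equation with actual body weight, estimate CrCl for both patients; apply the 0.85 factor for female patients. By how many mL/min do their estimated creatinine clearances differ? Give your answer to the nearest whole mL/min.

7 mL/min

Patient 1: CrCl = (140 − 31) × 110.9 / (72 × 4.05) × 0.85 = 12088.1 / 291.60 × 0.85 ≈ 35.2 mL/min
Patient 2: CrCl = (140 − 42) × 79 / (72 × 2.54) = 7742.0 / 182.88 ≈ 42.3 mL/min
|35.2 − 42.3| = 7.1 mL/min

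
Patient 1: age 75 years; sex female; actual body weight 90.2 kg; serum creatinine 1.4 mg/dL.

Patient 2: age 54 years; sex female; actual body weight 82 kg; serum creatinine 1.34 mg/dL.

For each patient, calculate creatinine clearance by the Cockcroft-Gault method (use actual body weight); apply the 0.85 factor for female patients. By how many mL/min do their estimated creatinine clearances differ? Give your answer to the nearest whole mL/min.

13 mL/min

Patient 1: CrCl = (140 − 75) × 90.2 / (72 × 1.4) × 0.85 = 5863.0 / 100.80 × 0.85 ≈ 49.4 mL/min
Patient 2: CrCl = (140 − 54) × 82 / (72 × 1.34) × 0.85 = 7052.0 / 96.48 × 0.85 ≈ 62.1 mL/min
|49.4 − 62.1| = 12.7 mL/min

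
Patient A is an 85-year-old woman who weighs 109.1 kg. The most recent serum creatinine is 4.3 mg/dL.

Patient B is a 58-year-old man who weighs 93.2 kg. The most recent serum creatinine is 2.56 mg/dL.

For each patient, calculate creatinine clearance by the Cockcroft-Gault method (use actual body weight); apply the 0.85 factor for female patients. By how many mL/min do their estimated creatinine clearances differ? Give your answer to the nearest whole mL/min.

25 mL/min

Patient A: CrCl = (140 − 85) × 109.1 / (72 × 4.3) × 0.85 = 6000.5 / 309.60 × 0.85 ≈ 16.5 mL/min
Patient B: CrCl = (140 − 58) × 93.2 / (72 × 2.56) = 7642.4 / 184.32 ≈ 41.5 mL/min
|16.5 − 41.5| = 25.0 mL/min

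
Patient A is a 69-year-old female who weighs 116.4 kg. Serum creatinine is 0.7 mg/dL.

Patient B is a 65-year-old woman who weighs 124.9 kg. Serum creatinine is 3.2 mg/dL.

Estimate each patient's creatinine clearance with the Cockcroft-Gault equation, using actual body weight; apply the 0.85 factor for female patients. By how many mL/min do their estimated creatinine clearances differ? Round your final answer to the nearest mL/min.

105 mL/min

Patient A: CrCl = (140 − 69) × 116.4 / (72 × 0.7) × 0.85 = 8264.4 / 50.40 × 0.85 ≈ 139.4 mL/min
Patient B: CrCl = (140 − 65) × 124.9 / (72 × 3.2) × 0.85 = 9367.5 / 230.40 × 0.85 ≈ 34.6 mL/min
|139.4 − 34.6| = 104.8 mL/min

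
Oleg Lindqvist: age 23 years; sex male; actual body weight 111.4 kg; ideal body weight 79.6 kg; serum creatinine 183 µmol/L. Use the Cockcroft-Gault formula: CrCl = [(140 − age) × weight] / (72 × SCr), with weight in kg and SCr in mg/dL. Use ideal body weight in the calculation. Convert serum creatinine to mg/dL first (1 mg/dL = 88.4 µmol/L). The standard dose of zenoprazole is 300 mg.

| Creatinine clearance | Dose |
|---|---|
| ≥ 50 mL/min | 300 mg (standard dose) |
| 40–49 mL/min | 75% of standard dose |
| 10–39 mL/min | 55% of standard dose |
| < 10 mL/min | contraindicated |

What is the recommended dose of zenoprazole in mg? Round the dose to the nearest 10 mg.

300 mg

SCr = 183 / 88.4 = 2.07 mg/dL
CrCl = (140 − 23) × 79.6 / (72 × 2.07) = 9313.2 / 149.04 ≈ 62.5 mL/min
CrCl ≈ 62 mL/min → bracket ≥ 50 mL/min.
100% of 300 mg = 300 mg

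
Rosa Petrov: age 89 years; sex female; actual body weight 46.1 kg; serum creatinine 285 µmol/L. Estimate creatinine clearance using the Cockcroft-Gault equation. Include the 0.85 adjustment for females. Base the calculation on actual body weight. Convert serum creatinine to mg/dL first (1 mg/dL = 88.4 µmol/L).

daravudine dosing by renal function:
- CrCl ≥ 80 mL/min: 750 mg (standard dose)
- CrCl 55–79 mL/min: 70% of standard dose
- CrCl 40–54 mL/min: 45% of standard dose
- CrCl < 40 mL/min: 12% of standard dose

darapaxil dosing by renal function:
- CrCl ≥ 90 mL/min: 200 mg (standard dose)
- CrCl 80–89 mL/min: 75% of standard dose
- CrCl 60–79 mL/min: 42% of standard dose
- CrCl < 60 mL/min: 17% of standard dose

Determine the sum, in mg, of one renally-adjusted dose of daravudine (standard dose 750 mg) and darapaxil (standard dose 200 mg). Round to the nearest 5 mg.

SCr = 285 / 88.4 = 3.224 mg/dL
CrCl = (140 − 89) × 46.1 / (72 × 3.224) × 0.85 = 2351.1 / 232.13 × 0.85 ≈ 8.6 mL/min
CrCl ≈ 9 mL/min.
daravudine: < 40 mL/min → 12% of 750 mg = 90 mg.
darapaxil: < 60 mL/min → 17% of 200 mg = 34 mg.
Total = 90 + 34 = 124 mg.

125 mg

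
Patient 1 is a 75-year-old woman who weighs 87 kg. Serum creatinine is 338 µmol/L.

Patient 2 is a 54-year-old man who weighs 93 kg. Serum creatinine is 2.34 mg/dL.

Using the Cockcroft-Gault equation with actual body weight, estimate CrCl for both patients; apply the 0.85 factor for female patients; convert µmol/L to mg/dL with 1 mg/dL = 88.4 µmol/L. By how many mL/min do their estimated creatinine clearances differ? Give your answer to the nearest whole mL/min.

Patient 1: SCr = 338 / 88.4 = 3.824 mg/dL
Patient 1: CrCl = (140 − 75) × 87 / (72 × 3.824) × 0.85 = 5655.0 / 275.33 × 0.85 ≈ 17.5 mL/min
Patient 2: CrCl = (140 − 54) × 93 / (72 × 2.34) = 7998.0 / 168.48 ≈ 47.5 mL/min
|17.5 − 47.5| = 30.0 mL/min

30 mL/min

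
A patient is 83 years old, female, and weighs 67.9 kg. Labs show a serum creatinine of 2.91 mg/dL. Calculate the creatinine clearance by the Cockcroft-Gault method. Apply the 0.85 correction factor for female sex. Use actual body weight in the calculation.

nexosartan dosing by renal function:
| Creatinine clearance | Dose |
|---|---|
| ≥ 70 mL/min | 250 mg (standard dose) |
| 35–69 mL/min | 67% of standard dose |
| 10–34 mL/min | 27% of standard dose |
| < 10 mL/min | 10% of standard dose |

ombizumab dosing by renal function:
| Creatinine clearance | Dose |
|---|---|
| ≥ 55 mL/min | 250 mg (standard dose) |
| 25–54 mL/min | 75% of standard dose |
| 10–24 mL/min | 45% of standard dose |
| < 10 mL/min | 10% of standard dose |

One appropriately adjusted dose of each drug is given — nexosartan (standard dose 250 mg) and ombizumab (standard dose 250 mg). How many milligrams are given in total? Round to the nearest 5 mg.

CrCl = (140 − 83) × 67.9 / (72 × 2.91) × 0.85 = 3870.3 / 209.52 × 0.85 ≈ 15.7 mL/min
CrCl ≈ 16 mL/min.
nexosartan: 10–34 mL/min → 27% of 250 mg = 67.5 mg.
ombizumab: 10–24 mL/min → 45% of 250 mg = 112.5 mg.
Total = 67.5 + 112.5 = 180 mg.

180 mg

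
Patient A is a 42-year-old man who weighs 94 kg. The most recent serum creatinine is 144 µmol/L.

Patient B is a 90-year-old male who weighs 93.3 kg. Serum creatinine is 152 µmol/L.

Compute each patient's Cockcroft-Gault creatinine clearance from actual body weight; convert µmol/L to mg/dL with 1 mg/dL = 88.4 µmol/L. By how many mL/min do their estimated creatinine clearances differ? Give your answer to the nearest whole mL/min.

Patient A: SCr = 144 / 88.4 = 1.629 mg/dL
Patient A: CrCl = (140 − 42) × 94 / (72 × 1.629) = 9212.0 / 117.29 ≈ 78.5 mL/min
Patient B: SCr = 152 / 88.4 = 1.719 mg/dL
Patient B: CrCl = (140 − 90) × 93.3 / (72 × 1.719) = 4665.0 / 123.77 ≈ 37.7 mL/min
|78.5 − 37.7| = 40.8 mL/min

41 mL/min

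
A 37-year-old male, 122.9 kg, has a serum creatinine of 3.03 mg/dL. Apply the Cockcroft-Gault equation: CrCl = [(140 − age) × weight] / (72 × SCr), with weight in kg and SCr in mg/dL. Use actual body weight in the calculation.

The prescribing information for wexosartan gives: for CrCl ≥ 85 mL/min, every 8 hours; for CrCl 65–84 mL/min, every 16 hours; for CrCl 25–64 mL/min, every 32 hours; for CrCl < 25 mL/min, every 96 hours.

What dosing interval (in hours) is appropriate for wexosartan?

every 32 hours

CrCl = (140 − 37) × 122.9 / (72 × 3.03) = 12658.7 / 218.16 ≈ 58.0 mL/min
CrCl ≈ 58 mL/min → bracket 25–64 mL/min → every 32 hours.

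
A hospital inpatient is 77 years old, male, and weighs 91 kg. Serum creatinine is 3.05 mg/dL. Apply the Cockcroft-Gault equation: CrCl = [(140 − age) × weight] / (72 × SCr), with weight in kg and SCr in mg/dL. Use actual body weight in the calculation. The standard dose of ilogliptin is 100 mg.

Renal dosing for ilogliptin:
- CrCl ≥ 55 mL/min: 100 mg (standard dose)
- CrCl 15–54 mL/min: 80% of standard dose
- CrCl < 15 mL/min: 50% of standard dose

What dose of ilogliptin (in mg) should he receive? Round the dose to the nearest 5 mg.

CrCl = (140 − 77) × 91 / (72 × 3.05) = 5733.0 / 219.60 ≈ 26.1 mL/min
CrCl ≈ 26 mL/min → bracket 15–54 mL/min.
80% of 100 mg = 80 mg

80 mg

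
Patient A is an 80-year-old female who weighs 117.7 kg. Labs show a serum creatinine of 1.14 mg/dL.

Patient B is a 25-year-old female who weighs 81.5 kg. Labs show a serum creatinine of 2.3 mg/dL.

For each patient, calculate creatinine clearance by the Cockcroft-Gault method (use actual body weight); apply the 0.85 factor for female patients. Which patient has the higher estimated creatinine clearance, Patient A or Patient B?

Patient A: CrCl = (140 − 80) × 117.7 / (72 × 1.14) × 0.85 = 7062.0 / 82.08 × 0.85 ≈ 73.1 mL/min
Patient B: CrCl = (140 − 25) × 81.5 / (72 × 2.3) × 0.85 = 9372.5 / 165.60 × 0.85 ≈ 48.1 mL/min
73.1 vs 48.1 mL/min → Patient A is higher.

Patient A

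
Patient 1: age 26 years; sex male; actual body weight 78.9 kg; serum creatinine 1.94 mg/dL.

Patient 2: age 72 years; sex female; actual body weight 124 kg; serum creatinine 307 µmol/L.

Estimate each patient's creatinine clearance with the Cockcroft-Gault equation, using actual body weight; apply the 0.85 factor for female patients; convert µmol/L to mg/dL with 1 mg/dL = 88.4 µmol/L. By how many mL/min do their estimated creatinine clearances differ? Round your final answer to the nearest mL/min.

Patient 1: CrCl = (140 − 26) × 78.9 / (72 × 1.94) = 8994.6 / 139.68 ≈ 64.4 mL/min
Patient 2: SCr = 307 / 88.4 = 3.473 mg/dL
Patient 2: CrCl = (140 − 72) × 124 / (72 × 3.473) × 0.85 = 8432.0 / 250.06 × 0.85 ≈ 28.7 mL/min
|64.4 − 28.7| = 35.7 mL/min

36 mL/min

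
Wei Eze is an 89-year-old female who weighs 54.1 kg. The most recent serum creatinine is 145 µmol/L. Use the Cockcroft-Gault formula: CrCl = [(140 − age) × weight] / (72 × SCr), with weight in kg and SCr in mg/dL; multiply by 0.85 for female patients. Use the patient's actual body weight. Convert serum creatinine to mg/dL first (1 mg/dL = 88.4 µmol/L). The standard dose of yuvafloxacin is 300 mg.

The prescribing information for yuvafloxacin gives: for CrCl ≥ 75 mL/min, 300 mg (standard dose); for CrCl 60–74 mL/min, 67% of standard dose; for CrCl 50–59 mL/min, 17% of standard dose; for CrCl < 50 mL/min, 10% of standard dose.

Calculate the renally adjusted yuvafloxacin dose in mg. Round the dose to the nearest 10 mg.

30 mg

SCr = 145 / 88.4 = 1.64 mg/dL
CrCl = (140 − 89) × 54.1 / (72 × 1.64) × 0.85 = 2759.1 / 118.08 × 0.85 ≈ 19.9 mL/min
CrCl ≈ 20 mL/min → bracket < 50 mL/min.
10% of 300 mg = 30 mg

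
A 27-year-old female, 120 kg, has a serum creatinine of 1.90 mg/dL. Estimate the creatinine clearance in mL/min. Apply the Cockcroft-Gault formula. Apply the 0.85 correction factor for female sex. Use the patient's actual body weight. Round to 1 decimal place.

CrCl = (140 − 27) × 120 / (72 × 1.9) × 0.85 = 13560.0 / 136.80 × 0.85 ≈ 84.3 mL/min

84.3 mL/min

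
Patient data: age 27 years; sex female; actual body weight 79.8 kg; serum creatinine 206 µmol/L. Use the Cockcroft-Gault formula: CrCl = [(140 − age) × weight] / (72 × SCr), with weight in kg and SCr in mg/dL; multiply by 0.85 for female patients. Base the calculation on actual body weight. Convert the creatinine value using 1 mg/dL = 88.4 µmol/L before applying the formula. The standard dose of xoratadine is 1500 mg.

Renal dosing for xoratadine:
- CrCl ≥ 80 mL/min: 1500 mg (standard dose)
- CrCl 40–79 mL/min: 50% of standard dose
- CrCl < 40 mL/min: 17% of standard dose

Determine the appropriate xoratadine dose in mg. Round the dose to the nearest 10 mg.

750 mg

SCr = 206 / 88.4 = 2.33 mg/dL
CrCl = (140 − 27) × 79.8 / (72 × 2.33) × 0.85 = 9017.4 / 167.76 × 0.85 ≈ 45.7 mL/min
CrCl ≈ 46 mL/min → bracket 40–79 mL/min.
50% of 1500 mg = 750 mg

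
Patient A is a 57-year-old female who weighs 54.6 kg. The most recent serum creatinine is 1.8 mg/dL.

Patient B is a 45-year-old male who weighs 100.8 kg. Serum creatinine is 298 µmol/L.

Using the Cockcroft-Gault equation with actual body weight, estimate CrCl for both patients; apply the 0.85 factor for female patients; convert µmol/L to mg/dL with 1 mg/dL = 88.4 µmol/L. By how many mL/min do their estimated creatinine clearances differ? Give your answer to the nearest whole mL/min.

10 mL/min

Patient A: CrCl = (140 − 57) × 54.6 / (72 × 1.8) × 0.85 = 4531.8 / 129.60 × 0.85 ≈ 29.7 mL/min
Patient B: SCr = 298 / 88.4 = 3.371 mg/dL
Patient B: CrCl = (140 − 45) × 100.8 / (72 × 3.371) = 9576.0 / 242.71 ≈ 39.5 mL/min
|29.7 − 39.5| = 9.8 mL/min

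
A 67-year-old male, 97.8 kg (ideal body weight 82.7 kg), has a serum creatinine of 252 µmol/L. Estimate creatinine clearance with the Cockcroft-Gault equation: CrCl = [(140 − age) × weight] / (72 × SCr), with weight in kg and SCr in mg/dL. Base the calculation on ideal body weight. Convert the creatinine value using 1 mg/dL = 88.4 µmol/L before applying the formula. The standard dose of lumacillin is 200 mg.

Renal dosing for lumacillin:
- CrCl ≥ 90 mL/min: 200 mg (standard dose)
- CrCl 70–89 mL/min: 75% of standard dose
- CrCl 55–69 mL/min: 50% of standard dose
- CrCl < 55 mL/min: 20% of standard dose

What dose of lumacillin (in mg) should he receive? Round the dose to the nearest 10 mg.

SCr = 252 / 88.4 = 2.851 mg/dL
CrCl = (140 − 67) × 82.7 / (72 × 2.851) = 6037.1 / 205.27 ≈ 29.4 mL/min
CrCl ≈ 29 mL/min → bracket < 55 mL/min.
20% of 200 mg = 40 mg

40 mg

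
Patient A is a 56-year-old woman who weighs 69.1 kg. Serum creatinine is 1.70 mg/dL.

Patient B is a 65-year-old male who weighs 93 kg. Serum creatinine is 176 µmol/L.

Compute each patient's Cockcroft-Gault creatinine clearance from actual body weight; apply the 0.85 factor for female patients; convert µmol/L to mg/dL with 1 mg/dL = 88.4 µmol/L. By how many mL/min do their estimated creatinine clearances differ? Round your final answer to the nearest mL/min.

Patient A: CrCl = (140 − 56) × 69.1 / (72 × 1.7) × 0.85 = 5804.4 / 122.40 × 0.85 ≈ 40.3 mL/min
Patient B: SCr = 176 / 88.4 = 1.991 mg/dL
Patient B: CrCl = (140 − 65) × 93 / (72 × 1.991) = 6975.0 / 143.35 ≈ 48.7 mL/min
|40.3 − 48.7| = 8.4 mL/min

8 mL/min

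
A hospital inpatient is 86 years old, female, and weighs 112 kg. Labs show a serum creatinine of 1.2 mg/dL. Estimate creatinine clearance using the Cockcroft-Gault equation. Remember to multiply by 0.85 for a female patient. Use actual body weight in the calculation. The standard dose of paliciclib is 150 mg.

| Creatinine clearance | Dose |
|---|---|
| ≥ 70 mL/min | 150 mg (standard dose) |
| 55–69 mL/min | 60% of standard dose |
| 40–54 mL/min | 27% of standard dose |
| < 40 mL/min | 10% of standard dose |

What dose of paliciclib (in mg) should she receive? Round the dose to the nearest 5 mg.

90 mg

CrCl = (140 − 86) × 112 / (72 × 1.2) × 0.85 = 6048.0 / 86.40 × 0.85 ≈ 59.5 mL/min
CrCl ≈ 60 mL/min → bracket 55–69 mL/min.
60% of 150 mg = 90 mg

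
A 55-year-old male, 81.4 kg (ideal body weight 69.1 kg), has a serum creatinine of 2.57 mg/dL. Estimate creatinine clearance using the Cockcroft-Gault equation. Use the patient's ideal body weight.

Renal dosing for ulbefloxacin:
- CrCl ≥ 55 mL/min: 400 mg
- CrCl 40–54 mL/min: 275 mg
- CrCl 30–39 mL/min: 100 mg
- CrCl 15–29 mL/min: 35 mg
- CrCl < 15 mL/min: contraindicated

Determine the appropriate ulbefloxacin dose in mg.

CrCl = (140 − 55) × 69.1 / (72 × 2.57) = 5873.5 / 185.04 ≈ 31.7 mL/min
CrCl ≈ 32 mL/min → bracket 30–39 mL/min.
Dose for this bracket: 100 mg.

100 mg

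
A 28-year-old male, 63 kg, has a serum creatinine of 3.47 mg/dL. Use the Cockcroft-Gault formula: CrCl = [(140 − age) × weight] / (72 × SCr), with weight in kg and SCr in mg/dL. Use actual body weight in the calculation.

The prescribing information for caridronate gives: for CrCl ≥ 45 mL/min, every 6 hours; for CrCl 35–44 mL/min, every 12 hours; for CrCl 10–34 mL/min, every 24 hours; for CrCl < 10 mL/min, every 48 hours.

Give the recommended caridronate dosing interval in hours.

every 24 hours

CrCl = (140 − 28) × 63 / (72 × 3.47) = 7056.0 / 249.84 ≈ 28.2 mL/min
CrCl ≈ 28 mL/min → bracket 10–34 mL/min → every 24 hours.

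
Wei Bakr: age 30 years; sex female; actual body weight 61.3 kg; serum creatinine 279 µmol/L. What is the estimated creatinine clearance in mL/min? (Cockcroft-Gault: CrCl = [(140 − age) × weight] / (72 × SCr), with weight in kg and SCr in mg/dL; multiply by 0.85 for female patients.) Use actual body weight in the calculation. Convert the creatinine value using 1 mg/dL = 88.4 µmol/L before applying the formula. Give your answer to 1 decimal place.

SCr = 279 / 88.4 = 3.156 mg/dL
CrCl = (140 − 30) × 61.3 / (72 × 3.156) × 0.85 = 6743.0 / 227.23 × 0.85 ≈ 25.2 mL/min

25.2 mL/min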